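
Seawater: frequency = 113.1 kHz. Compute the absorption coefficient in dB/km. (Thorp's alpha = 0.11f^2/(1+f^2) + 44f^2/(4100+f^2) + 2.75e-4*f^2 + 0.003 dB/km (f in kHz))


f^2 = 12791.61
alpha = 0.11*12791.61/(1+12791.61) + 44*12791.61/(4100+12791.61) + 2.75e-4*12791.61 + 0.003 = 36.951

36.951 dB/km


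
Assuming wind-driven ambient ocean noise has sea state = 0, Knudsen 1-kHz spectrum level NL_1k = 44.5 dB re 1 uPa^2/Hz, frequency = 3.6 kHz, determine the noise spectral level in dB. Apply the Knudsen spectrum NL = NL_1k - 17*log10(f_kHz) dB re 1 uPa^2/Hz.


NL = NL_1k - 17*log10(f_kHz) = 44.5 - 17*log10(3.6) = 44.5 - (9.46) = 35.04

35.04 dB


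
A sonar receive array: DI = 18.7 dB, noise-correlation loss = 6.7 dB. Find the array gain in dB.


AG = DI - L_corr = 18.7 - 6.7 = 12.0

12.0 dB


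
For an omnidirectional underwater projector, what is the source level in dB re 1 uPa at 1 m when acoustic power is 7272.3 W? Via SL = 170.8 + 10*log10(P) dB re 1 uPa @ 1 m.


SL = 170.8 + 10*log10(7272.3) = 170.8 + 38.62 = 209.42

209.42 dB


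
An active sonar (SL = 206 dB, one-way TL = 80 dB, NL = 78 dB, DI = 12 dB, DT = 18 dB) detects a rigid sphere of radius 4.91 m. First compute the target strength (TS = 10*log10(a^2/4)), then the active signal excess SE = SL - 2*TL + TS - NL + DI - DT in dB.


Step 1: TS = 10*log10(4.91^2/4) = 7.8 dB
Step 2: SE = SL - 2*TL + TS - NL + DI - DT = 206 - 2*80 + (7.8) - 78 + 12 - 18 = -30.2

-30.2 dB


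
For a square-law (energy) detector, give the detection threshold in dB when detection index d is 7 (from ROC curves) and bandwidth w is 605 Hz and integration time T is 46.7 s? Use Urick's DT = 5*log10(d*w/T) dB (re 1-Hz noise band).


DT = 5*log10(d*w/T) = 5*log10(7 * 605 / 46.7) = 5*log10(90.69) = 9.79

9.79 dB


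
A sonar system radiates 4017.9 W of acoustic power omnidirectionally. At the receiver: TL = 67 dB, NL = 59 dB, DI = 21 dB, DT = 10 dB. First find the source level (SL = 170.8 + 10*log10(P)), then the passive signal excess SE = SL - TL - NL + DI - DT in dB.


Step 1: SL = 170.8 + 10*log10(4017.9) = 206.84 dB
Step 2: SE = SL - TL - NL + DI - DT = 206.84 - 67 - 59 + 21 - 10 = 91.84

91.84 dB


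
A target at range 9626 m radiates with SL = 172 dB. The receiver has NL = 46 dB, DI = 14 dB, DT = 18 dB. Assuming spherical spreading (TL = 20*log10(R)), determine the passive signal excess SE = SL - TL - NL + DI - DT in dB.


Step 1: TL = 20*log10(9626) = 79.67 dB
Step 2: SE = 172 - 79.67 - 46 + 14 - 18 = 42.33

42.33 dB


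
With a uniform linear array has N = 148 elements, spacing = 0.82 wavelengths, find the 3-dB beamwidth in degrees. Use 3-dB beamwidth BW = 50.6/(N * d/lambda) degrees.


0.42 deg


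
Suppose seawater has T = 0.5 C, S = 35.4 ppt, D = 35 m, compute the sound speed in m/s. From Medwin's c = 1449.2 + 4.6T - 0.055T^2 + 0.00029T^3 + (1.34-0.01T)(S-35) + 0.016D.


1452.58 m/s


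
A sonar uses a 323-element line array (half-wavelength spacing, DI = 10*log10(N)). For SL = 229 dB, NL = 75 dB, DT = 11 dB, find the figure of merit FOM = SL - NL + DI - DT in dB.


168.09 dB


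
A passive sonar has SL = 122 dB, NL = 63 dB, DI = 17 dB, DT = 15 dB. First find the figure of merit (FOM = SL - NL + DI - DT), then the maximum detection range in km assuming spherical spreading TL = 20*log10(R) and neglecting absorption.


Step 1: FOM = SL - NL + DI - DT = 122 - 63 + 17 - 15 = 61 dB
Step 2: at max range FOM = TL = 20*log10(R), so R = 10^(61/20) = 1122.02 m = 1.12 km

1.12 km


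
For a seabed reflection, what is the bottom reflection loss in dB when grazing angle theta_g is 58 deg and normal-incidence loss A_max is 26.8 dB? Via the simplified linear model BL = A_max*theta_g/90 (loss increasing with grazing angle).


17.27 dB


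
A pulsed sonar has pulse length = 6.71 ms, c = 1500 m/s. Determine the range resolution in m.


5.0325 m


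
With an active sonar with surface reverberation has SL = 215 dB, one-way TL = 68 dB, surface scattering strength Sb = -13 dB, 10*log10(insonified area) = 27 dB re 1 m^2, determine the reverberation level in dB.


93 dB


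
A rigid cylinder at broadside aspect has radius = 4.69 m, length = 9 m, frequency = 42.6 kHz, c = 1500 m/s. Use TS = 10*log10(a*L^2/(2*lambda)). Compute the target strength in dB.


37.32 dB


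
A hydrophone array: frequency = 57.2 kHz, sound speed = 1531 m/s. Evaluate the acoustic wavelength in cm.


lambda = c/f = 1531 / 57200 = 0.0268 m = 2.68 cm

2.68 cm


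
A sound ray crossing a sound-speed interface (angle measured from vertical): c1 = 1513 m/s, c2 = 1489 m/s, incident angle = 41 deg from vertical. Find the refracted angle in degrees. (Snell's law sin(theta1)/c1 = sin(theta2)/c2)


sin(theta2) = (c2/c1)*sin(theta1) = (1489/1513)*sin(41 deg) = 0.64565
theta2 = arcsin(0.64565) = 40.21

40.21 deg


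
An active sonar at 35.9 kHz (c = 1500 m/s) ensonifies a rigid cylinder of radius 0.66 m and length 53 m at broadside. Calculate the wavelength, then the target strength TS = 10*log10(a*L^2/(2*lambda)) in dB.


Step 1: lambda = c/f = 1500/35900 = 0.04178 m
Step 2: TS = 10*log10(a*L^2/(2*lambda)) = 10*log10(0.66*53^2/(2*0.04178)) = 43.46

43.46 dB


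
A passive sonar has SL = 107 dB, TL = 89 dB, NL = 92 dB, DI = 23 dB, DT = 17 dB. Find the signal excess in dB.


SE = SL - TL - NL + DI - DT = 107 - 89 - 92 + 23 - 17 = -68

-68 dB


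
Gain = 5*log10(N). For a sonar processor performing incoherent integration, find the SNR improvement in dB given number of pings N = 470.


13.36 dB


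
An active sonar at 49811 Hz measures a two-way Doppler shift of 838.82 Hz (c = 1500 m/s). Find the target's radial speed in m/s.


12.63 m/s


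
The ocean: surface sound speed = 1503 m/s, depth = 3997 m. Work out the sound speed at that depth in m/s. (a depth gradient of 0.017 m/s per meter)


c = 1503 + 0.017 * 3997 = 1570.949

1570.949 m/s


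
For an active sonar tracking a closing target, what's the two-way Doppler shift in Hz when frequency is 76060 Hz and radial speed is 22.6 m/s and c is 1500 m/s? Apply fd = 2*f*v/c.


fd = 2*f*v/c = 2 * 76060 * 22.6 / 1500 = 2291.94

2291.94 Hz


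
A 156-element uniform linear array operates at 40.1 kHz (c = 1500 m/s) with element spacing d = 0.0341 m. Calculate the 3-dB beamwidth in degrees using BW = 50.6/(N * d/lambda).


0.36 deg


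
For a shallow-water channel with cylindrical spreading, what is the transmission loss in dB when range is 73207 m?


TL = 10*log10(73207) = 48.65

48.65 dB


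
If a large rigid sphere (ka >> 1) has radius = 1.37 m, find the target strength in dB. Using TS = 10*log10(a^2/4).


TS = 10*log10(1.37^2 / 4) = 10*log10(0.469225) = -3.29

-3.29 dB


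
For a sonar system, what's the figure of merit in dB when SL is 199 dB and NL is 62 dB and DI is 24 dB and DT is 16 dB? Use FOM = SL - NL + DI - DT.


FOM = SL - NL + DI - DT = 199 - 62 + 24 - 16 = 145

145 dB


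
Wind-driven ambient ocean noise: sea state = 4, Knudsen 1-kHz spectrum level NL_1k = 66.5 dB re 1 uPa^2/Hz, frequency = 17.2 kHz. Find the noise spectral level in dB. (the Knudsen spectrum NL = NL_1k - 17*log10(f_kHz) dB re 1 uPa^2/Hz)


45.5 dB


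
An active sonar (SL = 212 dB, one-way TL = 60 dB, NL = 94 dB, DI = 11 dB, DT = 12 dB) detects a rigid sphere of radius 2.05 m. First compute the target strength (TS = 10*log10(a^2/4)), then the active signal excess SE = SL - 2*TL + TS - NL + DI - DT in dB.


Step 1: TS = 10*log10(2.05^2/4) = 0.21 dB
Step 2: SE = SL - 2*TL + TS - NL + DI - DT = 212 - 2*60 + (0.21) - 94 + 11 - 12 = -2.79

-2.79 dB


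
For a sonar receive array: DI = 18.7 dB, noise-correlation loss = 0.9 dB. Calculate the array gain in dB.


AG = DI - L_corr = 18.7 - 0.9 = 17.8

17.8 dB


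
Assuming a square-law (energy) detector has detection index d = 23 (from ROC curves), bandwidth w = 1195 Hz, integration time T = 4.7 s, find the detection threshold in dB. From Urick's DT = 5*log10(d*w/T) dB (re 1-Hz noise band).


18.83 dB


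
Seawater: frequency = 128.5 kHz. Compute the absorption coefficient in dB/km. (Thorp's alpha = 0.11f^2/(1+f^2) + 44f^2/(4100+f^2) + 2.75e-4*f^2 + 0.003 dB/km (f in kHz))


f^2 = 16512.25
alpha = 0.11*16512.25/(1+16512.25) + 44*16512.25/(4100+16512.25) + 2.75e-4*16512.25 + 0.003 = 39.902

39.902 dB/km


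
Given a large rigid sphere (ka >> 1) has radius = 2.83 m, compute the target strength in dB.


TS = 10*log10(2.83^2 / 4) = 10*log10(2.002225) = 3.02

3.02 dB


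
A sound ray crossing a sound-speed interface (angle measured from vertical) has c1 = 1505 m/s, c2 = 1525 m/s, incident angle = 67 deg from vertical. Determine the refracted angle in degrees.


sin(theta2) = (c2/c1)*sin(theta1) = (1525/1505)*sin(67 deg) = 0.93274
theta2 = arcsin(0.93274) = 68.87

68.87 deg


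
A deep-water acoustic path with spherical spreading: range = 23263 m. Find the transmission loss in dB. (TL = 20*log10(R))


TL = 20*log10(23263) = 87.33

87.33 dB


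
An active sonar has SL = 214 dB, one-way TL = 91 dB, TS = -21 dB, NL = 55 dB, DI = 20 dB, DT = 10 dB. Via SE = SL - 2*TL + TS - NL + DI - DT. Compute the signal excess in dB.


SE = SL - 2*TL + TS - NL + DI - DT = 214 - 2*91 + (-21) - 55 + 20 - 10 = -34

-34 dB


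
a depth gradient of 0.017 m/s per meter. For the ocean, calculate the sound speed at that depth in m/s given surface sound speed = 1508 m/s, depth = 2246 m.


c = 1508 + 0.017 * 2246 = 1546.182

1546.182 m/s


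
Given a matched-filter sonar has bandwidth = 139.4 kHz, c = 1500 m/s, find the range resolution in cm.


dR = c/(2*BW) = 1500 / (2 * 139.4e3) = 0.0054 m = 0.54 cm

0.54 cm


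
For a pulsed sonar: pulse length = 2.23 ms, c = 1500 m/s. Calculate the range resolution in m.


1.6725 m


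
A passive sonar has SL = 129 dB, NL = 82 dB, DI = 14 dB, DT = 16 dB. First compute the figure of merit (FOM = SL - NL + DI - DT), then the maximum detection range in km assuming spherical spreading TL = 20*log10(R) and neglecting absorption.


Step 1: FOM = SL - NL + DI - DT = 129 - 82 + 14 - 16 = 45 dB
Step 2: at max range FOM = TL = 20*log10(R), so R = 10^(45/20) = 177.83 m = 0.18 km

0.18 km


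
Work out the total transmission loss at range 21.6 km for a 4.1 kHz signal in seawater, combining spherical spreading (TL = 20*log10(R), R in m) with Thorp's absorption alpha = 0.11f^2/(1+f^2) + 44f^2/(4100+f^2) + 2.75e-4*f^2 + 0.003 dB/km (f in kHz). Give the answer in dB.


Step 1 (Thorp): alpha = 0.11*16.81/(1+16.81) + 44*16.81/(4100+16.81) + 2.75e-4*16.81 + 0.003 = 0.2911 dB/km
Step 2: TL_spread = 20*log10(21600) = 86.69 dB
Step 3: TL_abs = alpha*R = 0.2911 * 21.6 = 6.29 dB
Step 4: TL_total = 86.69 + 6.29 = 92.98

92.98 dB


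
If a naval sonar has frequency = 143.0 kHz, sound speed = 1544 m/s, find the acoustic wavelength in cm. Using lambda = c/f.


lambda = c/f = 1544 / 143000 = 0.0108 m = 1.08 cm

1.08 cm


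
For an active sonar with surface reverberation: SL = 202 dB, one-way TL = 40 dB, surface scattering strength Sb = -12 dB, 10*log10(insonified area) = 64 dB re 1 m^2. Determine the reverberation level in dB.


RL = SL - 2*TL + Sb + 10*log10(A) = 202 - 2*40 + (-12) + 64 = 174

174 dB


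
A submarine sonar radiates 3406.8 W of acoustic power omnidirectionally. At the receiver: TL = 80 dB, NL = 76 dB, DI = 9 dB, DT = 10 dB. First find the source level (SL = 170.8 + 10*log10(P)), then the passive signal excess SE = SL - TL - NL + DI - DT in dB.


Step 1: SL = 170.8 + 10*log10(3406.8) = 206.12 dB
Step 2: SE = SL - TL - NL + DI - DT = 206.12 - 80 - 76 + 9 - 10 = 49.12

49.12 dB


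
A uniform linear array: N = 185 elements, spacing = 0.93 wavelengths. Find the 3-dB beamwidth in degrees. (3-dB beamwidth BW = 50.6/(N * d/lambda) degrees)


BW = 50.6 / (185 * 0.93) = 50.6 / 172.05 = 0.29

0.29 deg


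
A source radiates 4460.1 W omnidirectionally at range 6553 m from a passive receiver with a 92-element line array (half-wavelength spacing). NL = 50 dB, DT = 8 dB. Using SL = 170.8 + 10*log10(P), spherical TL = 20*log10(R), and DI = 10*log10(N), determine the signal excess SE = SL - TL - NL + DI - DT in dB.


Step 1: SL = 170.8 + 10*log10(4460.1) = 207.29 dB
Step 2: TL = 20*log10(6553) = 76.33 dB
Step 3: DI = 10*log10(92) = 19.64 dB
Step 4: SE = SL - TL - NL + DI - DT = 207.29 - 76.33 - 50 + 19.64 - 8 = 92.6

92.6 dB


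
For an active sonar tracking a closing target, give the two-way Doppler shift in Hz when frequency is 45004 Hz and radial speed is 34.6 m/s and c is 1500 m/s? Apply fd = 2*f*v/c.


2076.18 Hz


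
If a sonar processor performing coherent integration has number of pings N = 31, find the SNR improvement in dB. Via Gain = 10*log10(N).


Gain = 10*log10(31) = 14.91

14.91 dB


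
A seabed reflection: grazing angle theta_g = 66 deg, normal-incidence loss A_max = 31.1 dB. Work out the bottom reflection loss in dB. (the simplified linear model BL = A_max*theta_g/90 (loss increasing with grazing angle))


BL = A_max * theta_g / 90 = 31.1 * 66 / 90 = 22.81

22.81 dB


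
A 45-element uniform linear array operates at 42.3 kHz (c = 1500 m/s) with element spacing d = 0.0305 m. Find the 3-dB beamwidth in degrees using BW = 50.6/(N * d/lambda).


1.31 deg


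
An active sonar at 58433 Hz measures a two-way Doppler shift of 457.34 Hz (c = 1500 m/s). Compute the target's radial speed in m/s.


From fd = 2*f*v/c, v = c*fd/(2*f) = 1500 * 457.34 / (2*58433) = 5.87

5.87 m/s


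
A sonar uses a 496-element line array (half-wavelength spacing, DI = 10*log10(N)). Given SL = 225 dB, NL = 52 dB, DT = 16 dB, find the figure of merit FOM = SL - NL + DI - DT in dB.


Step 1: DI = 10*log10(496) = 26.95 dB
Step 2: FOM = SL - NL + DI - DT = 225 - 52 + 26.95 - 16 = 183.95

183.95 dB


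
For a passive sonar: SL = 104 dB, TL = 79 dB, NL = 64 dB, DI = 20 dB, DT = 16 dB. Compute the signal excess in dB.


SE = SL - TL - NL + DI - DT = 104 - 79 - 64 + 20 - 16 = -35

-35 dB


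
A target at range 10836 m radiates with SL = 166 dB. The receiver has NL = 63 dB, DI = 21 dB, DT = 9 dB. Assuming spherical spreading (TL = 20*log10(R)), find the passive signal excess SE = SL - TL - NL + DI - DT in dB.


34.3 dB


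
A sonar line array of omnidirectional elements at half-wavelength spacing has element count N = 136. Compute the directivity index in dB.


DI = 10*log10(136) = 21.34

21.34 dB


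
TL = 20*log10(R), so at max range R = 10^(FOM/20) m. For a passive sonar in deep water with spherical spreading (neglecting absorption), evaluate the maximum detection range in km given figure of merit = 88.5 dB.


At max range FOM = TL, so 20*log10(R) = 88.5
R = 10^(88.5/20) = 26607.25 m = 26.61 km

26.61 km


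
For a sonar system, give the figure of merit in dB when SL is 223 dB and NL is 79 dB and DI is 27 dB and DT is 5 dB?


FOM = SL - NL + DI - DT = 223 - 79 + 27 - 5 = 166

166 dB


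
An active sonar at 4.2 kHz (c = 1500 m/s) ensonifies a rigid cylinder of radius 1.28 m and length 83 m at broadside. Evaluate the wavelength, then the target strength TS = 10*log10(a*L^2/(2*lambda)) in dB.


Step 1: lambda = c/f = 1500/4200 = 0.35714 m
Step 2: TS = 10*log10(a*L^2/(2*lambda)) = 10*log10(1.28*83^2/(2*0.35714)) = 40.91

40.91 dB


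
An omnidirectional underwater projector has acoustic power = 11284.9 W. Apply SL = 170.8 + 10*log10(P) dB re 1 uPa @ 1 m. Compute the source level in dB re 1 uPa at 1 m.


211.32 dB


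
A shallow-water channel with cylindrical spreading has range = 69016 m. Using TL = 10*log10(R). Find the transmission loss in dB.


48.39 dB


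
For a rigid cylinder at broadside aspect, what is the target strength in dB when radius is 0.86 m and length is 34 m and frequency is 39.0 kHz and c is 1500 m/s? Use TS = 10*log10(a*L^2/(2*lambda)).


lambda = 1500/39000 = 0.03846 m
TS = 10*log10(0.86*34^2/(2*0.03846)) = 41.11

41.11 dB


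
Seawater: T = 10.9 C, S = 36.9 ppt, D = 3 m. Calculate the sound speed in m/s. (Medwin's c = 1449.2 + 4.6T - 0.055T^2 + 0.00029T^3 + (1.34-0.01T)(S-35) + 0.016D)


1495.57 m/s


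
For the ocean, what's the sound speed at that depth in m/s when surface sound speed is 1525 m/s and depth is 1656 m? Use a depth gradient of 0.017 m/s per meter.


c = 1525 + 0.017 * 1656 = 1553.152

1553.152 m/s


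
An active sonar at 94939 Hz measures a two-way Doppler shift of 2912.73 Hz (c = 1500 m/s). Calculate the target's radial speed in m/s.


23.01 m/s


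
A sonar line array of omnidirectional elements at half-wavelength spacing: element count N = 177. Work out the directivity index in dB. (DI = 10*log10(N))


22.48 dB


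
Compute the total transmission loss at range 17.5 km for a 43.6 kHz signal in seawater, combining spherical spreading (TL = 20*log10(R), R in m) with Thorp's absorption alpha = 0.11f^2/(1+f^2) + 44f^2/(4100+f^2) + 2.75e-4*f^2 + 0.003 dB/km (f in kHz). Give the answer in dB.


Step 1 (Thorp): alpha = 0.11*1900.96/(1+1900.96) + 44*1900.96/(4100+1900.96) + 2.75e-4*1900.96 + 0.003 = 14.5738 dB/km
Step 2: TL_spread = 20*log10(17500) = 84.86 dB
Step 3: TL_abs = alpha*R = 14.5738 * 17.5 = 255.04 dB
Step 4: TL_total = 84.86 + 255.04 = 339.9

339.9 dB


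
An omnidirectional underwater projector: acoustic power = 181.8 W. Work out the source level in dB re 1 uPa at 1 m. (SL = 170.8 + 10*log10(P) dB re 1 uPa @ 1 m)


SL = 170.8 + 10*log10(181.8) = 170.8 + 22.6 = 193.4

193.4 dB


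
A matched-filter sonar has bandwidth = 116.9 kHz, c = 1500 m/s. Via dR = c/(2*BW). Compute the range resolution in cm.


dR = c/(2*BW) = 1500 / (2 * 116.9e3) = 0.0064 m = 0.64 cm

0.64 cm


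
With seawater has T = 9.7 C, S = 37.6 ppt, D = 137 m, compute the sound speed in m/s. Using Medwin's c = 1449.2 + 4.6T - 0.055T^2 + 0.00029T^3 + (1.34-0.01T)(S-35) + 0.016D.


c = 1449.2 + 4.6*9.7 - 0.055*9.7^2 + 0.00029*9.7^3 + (1.34 - 0.01*9.7)*(37.6 - 35) + 0.016*137 = 1494.33

1494.33 m/s


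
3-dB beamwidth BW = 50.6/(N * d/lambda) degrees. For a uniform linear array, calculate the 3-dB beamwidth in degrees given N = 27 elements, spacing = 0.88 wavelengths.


BW = 50.6 / (27 * 0.88) = 50.6 / 23.76 = 2.13

2.13 deg


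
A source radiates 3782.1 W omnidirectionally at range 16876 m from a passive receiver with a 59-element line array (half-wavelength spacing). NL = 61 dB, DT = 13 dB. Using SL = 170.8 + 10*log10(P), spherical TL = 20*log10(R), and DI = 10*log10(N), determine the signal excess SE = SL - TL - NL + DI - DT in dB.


Step 1: SL = 170.8 + 10*log10(3782.1) = 206.58 dB
Step 2: TL = 20*log10(16876) = 84.55 dB
Step 3: DI = 10*log10(59) = 17.71 dB
Step 4: SE = SL - TL - NL + DI - DT = 206.58 - 84.55 - 61 + 17.71 - 13 = 65.74

65.74 dB


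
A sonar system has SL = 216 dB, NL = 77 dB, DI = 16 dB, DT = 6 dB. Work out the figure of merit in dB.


FOM = SL - NL + DI - DT = 216 - 77 + 16 - 6 = 149

149 dB


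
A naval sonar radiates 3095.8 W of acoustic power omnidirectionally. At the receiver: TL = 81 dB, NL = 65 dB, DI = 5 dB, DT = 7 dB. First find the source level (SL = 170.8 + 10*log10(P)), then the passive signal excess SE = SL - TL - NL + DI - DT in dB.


Step 1: SL = 170.8 + 10*log10(3095.8) = 205.71 dB
Step 2: SE = SL - TL - NL + DI - DT = 205.71 - 81 - 65 + 5 - 7 = 57.71

57.71 dB


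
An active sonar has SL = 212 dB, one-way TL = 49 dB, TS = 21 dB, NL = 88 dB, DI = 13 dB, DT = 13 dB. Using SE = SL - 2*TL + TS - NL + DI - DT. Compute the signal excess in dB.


47 dB


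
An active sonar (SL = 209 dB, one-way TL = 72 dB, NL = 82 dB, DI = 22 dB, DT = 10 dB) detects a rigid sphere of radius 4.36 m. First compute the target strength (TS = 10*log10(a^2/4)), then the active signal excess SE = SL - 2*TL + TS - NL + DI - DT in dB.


Step 1: TS = 10*log10(4.36^2/4) = 6.77 dB
Step 2: SE = SL - 2*TL + TS - NL + DI - DT = 209 - 2*72 + (6.77) - 82 + 22 - 10 = 1.77

1.77 dB


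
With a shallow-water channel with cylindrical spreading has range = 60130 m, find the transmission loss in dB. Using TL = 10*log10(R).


TL = 10*log10(60130) = 47.79

47.79 dB


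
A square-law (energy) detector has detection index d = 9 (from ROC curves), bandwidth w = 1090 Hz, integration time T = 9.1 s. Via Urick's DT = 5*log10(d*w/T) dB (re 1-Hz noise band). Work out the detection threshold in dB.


DT = 5*log10(d*w/T) = 5*log10(9 * 1090 / 9.1) = 5*log10(1078.02) = 15.16

15.16 dB


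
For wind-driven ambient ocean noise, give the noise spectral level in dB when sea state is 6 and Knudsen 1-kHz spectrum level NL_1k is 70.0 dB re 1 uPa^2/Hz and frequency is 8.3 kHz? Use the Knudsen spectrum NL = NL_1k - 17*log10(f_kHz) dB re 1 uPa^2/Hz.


NL = NL_1k - 17*log10(f_kHz) = 70.0 - 17*log10(8.3) = 70.0 - (15.62) = 54.38

54.38 dB


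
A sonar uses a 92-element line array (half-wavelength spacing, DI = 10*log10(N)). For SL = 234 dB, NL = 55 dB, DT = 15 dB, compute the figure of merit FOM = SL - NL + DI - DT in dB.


183.64 dB


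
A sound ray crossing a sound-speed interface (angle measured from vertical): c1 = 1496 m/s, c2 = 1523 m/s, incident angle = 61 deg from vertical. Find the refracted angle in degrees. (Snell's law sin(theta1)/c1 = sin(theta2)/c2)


62.92 deg


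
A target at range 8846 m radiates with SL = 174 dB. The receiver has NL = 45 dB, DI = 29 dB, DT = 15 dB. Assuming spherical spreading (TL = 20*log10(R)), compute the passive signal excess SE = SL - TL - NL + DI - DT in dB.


Step 1: TL = 20*log10(8846) = 78.93 dB
Step 2: SE = 174 - 78.93 - 45 + 29 - 15 = 64.07

64.07 dB


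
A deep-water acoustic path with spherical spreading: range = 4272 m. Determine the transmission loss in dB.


TL = 20*log10(4272) = 72.61

72.61 dB


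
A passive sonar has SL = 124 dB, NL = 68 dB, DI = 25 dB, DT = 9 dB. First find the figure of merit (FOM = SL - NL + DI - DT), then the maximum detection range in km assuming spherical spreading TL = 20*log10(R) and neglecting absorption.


Step 1: FOM = SL - NL + DI - DT = 124 - 68 + 25 - 9 = 72 dB
Step 2: at max range FOM = TL = 20*log10(R), so R = 10^(72/20) = 3981.07 m = 3.98 km

3.98 km


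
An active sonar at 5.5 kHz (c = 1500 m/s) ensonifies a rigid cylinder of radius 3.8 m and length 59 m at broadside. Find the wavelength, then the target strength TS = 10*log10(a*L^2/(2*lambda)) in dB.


Step 1: lambda = c/f = 1500/5500 = 0.27273 m
Step 2: TS = 10*log10(a*L^2/(2*lambda)) = 10*log10(3.8*59^2/(2*0.27273)) = 43.85

43.85 dB


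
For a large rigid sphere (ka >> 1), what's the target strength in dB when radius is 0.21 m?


TS = 10*log10(0.21^2 / 4) = 10*log10(0.011025) = -19.58

-19.58 dB


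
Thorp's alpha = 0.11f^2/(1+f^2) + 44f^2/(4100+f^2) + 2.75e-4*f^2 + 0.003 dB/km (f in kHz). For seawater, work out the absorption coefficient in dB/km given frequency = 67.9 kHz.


f^2 = 4610.41
alpha = 0.11*4610.41/(1+4610.41) + 44*4610.41/(4100+4610.41) + 2.75e-4*4610.41 + 0.003 = 24.67

24.67 dB/km


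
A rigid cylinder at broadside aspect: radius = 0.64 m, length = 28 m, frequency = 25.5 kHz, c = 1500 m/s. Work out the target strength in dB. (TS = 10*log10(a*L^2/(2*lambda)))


36.3 dB


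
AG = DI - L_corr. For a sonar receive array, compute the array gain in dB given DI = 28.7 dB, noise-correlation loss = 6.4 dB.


AG = DI - L_corr = 28.7 - 6.4 = 22.3

22.3 dB


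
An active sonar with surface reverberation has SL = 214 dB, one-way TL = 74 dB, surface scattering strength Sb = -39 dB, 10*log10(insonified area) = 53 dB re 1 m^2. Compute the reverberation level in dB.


80 dB


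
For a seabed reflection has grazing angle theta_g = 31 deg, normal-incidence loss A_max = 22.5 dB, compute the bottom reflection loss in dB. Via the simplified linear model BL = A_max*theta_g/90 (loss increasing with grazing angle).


BL = A_max * theta_g / 90 = 22.5 * 31 / 90 = 7.75

7.75 dB


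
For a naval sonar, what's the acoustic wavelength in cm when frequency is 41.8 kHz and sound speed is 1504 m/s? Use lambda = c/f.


lambda = c/f = 1504 / 41800 = 0.036 m = 3.6 cm

3.6 cm


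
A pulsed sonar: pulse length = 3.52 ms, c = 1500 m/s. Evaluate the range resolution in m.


2.64 m


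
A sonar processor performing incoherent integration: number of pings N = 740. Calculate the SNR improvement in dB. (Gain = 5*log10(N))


14.35 dB


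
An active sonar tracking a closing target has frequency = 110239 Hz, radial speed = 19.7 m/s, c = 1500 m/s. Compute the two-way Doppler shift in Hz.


fd = 2*f*v/c = 2 * 110239 * 19.7 / 1500 = 2895.61

2895.61 Hz


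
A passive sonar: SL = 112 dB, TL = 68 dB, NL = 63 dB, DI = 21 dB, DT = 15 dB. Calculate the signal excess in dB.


SE = SL - TL - NL + DI - DT = 112 - 68 - 63 + 21 - 15 = -13

-13 dB


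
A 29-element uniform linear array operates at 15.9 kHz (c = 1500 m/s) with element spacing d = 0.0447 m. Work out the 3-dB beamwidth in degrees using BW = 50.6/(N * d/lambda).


Step 1: lambda = 1500/15900 = 0.09434 m
Step 2: d/lambda = 0.0447/0.09434 = 0.4738
Step 3: BW = 50.6/(N * d/lambda) = 50.6/(29 * 0.4738) = 3.68

3.68 deg


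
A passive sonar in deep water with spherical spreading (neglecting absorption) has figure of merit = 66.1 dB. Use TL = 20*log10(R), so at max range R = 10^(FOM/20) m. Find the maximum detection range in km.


2.02 km


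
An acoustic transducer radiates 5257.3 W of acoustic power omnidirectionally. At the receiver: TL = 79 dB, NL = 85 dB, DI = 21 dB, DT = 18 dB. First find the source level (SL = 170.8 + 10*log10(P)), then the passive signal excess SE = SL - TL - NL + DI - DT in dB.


Step 1: SL = 170.8 + 10*log10(5257.3) = 208.01 dB
Step 2: SE = SL - TL - NL + DI - DT = 208.01 - 79 - 85 + 21 - 18 = 47.01

47.01 dB


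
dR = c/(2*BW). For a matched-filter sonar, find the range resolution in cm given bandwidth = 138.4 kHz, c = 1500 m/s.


dR = c/(2*BW) = 1500 / (2 * 138.4e3) = 0.0054 m = 0.54 cm

0.54 cm


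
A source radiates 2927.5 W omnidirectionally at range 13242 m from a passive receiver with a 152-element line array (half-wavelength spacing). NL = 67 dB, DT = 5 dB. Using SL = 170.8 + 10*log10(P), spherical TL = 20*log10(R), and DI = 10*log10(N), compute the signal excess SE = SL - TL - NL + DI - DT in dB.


72.84 dB


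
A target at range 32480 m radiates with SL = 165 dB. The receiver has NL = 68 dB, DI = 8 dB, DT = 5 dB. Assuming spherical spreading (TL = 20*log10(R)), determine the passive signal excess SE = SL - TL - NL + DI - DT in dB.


9.77 dB


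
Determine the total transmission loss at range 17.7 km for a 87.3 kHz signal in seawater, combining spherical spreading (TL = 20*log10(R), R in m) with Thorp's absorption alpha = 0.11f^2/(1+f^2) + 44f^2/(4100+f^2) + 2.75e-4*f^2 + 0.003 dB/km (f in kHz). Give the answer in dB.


630.44 dB


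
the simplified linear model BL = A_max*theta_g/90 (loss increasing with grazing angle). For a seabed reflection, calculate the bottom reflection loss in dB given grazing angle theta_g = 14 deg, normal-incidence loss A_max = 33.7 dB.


5.24 dB


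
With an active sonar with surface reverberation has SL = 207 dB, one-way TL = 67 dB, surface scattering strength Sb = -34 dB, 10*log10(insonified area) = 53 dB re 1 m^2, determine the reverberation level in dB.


RL = SL - 2*TL + Sb + 10*log10(A) = 207 - 2*67 + (-34) + 53 = 92

92 dB


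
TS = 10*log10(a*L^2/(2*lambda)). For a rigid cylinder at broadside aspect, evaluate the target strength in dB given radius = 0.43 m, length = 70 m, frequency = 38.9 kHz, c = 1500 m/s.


lambda = 1500/38900 = 0.03856 m
TS = 10*log10(0.43*70^2/(2*0.03856)) = 44.36

44.36 dB


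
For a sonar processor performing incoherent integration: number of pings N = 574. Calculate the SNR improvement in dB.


Gain = 5*log10(574) = 13.79

13.79 dB


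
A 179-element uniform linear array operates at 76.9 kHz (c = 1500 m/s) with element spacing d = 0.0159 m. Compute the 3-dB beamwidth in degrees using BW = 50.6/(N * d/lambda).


Step 1: lambda = 1500/76900 = 0.01951 m
Step 2: d/lambda = 0.0159/0.01951 = 0.815
Step 3: BW = 50.6/(N * d/lambda) = 50.6/(179 * 0.815) = 0.35

0.35 deg


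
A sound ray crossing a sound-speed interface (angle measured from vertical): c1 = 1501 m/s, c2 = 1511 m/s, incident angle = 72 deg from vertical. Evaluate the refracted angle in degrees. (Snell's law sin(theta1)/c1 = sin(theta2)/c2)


73.21 deg


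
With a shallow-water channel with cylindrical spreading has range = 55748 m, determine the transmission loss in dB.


TL = 10*log10(55748) = 47.46

47.46 dB


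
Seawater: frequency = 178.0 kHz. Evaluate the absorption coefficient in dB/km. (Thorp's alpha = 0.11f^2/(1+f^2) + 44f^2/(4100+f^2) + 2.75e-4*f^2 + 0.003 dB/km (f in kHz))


47.785 dB/km


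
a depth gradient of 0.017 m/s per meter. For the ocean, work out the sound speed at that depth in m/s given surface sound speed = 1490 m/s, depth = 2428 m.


c = 1490 + 0.017 * 2428 = 1531.276

1531.276 m/s


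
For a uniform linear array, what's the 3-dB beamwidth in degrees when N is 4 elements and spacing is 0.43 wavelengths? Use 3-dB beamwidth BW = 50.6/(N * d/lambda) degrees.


BW = 50.6 / (4 * 0.43) = 50.6 / 1.72 = 29.42

29.42 deg


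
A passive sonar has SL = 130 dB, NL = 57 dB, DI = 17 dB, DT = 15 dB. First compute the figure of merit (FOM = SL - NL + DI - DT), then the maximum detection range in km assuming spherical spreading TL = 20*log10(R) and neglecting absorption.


Step 1: FOM = SL - NL + DI - DT = 130 - 57 + 17 - 15 = 75 dB
Step 2: at max range FOM = TL = 20*log10(R), so R = 10^(75/20) = 5623.41 m = 5.62 km

5.62 km


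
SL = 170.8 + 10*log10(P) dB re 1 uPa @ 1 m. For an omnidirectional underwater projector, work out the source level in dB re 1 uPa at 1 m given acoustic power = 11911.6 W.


211.56 dB


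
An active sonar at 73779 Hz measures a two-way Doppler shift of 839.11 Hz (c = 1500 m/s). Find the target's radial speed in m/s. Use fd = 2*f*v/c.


From fd = 2*f*v/c, v = c*fd/(2*f) = 1500 * 839.11 / (2*73779) = 8.53

8.53 m/s


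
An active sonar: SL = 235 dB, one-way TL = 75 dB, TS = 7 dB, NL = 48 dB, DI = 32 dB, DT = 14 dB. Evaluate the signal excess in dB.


62 dB


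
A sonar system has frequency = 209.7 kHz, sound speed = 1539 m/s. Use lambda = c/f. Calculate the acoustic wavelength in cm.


lambda = c/f = 1539 / 209700 = 0.0073 m = 0.73 cm

0.73 cm


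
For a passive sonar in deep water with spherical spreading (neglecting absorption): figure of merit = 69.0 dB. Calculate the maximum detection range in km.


At max range FOM = TL, so 20*log10(R) = 69.0
R = 10^(69.0/20) = 2818.38 m = 2.82 km

2.82 km


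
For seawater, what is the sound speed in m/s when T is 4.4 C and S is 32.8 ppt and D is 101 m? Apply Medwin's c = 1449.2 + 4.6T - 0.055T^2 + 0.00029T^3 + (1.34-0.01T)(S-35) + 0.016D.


c = 1449.2 + 4.6*4.4 - 0.055*4.4^2 + 0.00029*4.4^3 + (1.34 - 0.01*4.4)*(32.8 - 35) + 0.016*101 = 1467.16

1467.16 m/s


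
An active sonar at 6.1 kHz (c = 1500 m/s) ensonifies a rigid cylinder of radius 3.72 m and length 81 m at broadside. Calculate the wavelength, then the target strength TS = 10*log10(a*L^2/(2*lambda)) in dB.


Step 1: lambda = c/f = 1500/6100 = 0.2459 m
Step 2: TS = 10*log10(a*L^2/(2*lambda)) = 10*log10(3.72*81^2/(2*0.2459)) = 46.96

46.96 dB


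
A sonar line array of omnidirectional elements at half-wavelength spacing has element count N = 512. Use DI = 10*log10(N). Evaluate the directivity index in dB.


DI = 10*log10(512) = 27.09

27.09 dB


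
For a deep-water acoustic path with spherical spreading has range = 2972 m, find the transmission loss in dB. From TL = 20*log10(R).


69.46 dB


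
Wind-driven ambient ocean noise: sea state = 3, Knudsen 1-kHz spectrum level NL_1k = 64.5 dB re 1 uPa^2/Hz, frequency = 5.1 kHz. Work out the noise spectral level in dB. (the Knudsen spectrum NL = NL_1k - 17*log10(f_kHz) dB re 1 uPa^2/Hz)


NL = NL_1k - 17*log10(f_kHz) = 64.5 - 17*log10(5.1) = 64.5 - (12.03) = 52.47

52.47 dB


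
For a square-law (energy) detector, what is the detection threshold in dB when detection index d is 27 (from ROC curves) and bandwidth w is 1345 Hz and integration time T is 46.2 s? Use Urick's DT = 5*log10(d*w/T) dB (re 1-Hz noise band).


14.48 dB


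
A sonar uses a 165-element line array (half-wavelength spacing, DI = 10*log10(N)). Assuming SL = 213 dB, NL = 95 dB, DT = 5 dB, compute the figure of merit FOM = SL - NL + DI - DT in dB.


135.17 dB


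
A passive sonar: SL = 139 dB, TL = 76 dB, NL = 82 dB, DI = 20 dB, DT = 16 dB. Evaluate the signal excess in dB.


SE = SL - TL - NL + DI - DT = 139 - 76 - 82 + 20 - 16 = -15

-15 dB


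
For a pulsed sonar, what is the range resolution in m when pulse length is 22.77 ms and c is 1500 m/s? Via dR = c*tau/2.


dR = c*tau/2 = 1500 * 22.77e-3 / 2 = 17.0775

17.0775 m


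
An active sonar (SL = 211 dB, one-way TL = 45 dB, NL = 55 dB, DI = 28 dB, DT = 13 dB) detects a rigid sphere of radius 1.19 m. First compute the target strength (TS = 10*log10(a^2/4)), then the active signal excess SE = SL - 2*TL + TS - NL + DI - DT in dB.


Step 1: TS = 10*log10(1.19^2/4) = -4.51 dB
Step 2: SE = SL - 2*TL + TS - NL + DI - DT = 211 - 2*45 + (-4.51) - 55 + 28 - 13 = 76.49

76.49 dB


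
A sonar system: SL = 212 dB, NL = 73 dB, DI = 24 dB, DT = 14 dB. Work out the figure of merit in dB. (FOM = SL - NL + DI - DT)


FOM = SL - NL + DI - DT = 212 - 73 + 24 - 14 = 149

149 dB


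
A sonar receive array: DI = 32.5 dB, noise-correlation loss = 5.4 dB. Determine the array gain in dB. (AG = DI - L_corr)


AG = DI - L_corr = 32.5 - 5.4 = 27.1

27.1 dB


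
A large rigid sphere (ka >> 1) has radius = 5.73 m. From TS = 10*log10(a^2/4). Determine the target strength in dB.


TS = 10*log10(5.73^2 / 4) = 10*log10(8.208225) = 9.14

9.14 dB


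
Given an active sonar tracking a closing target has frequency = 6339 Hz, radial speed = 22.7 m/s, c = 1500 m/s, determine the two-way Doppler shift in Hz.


191.86 Hz


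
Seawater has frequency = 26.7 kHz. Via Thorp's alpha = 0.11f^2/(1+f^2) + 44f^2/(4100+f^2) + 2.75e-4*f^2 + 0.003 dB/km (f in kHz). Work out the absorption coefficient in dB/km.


f^2 = 712.89
alpha = 0.11*712.89/(1+712.89) + 44*712.89/(4100+712.89) + 2.75e-4*712.89 + 0.003 = 6.826

6.826 dB/km


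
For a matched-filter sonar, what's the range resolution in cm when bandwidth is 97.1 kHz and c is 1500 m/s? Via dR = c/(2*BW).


dR = c/(2*BW) = 1500 / (2 * 97.1e3) = 0.0077 m = 0.77 cm

0.77 cm


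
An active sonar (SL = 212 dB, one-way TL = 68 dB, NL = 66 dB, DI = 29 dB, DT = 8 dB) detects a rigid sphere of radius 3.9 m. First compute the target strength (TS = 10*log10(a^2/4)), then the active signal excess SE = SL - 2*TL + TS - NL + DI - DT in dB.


Step 1: TS = 10*log10(3.9^2/4) = 5.8 dB
Step 2: SE = SL - 2*TL + TS - NL + DI - DT = 212 - 2*68 + (5.8) - 66 + 29 - 8 = 36.8

36.8 dB


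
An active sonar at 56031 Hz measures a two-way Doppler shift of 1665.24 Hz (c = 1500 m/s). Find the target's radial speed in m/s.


From fd = 2*f*v/c, v = c*fd/(2*f) = 1500 * 1665.24 / (2*56031) = 22.29

22.29 m/s


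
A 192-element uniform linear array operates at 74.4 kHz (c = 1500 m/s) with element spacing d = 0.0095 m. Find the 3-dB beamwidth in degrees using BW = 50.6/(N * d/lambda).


0.56 deg


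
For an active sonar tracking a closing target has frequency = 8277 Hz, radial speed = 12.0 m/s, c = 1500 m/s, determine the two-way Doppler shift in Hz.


fd = 2*f*v/c = 2 * 8277 * 12.0 / 1500 = 132.43

132.43 Hz


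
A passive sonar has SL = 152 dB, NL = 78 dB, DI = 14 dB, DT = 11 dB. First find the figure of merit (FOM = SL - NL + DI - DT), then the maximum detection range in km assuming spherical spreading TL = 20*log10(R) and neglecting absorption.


Step 1: FOM = SL - NL + DI - DT = 152 - 78 + 14 - 11 = 77 dB
Step 2: at max range FOM = TL = 20*log10(R), so R = 10^(77/20) = 7079.46 m = 7.08 km

7.08 km


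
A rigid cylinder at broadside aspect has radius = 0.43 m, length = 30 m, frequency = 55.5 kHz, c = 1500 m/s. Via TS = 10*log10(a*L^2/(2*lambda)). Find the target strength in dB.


lambda = 1500/55500 = 0.02703 m
TS = 10*log10(0.43*30^2/(2*0.02703)) = 38.55

38.55 dB


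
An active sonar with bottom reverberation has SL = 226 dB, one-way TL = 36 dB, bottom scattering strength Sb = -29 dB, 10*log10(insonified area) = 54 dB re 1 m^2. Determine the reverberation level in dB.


179 dB


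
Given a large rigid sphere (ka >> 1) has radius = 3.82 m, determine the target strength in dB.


TS = 10*log10(3.82^2 / 4) = 10*log10(3.6481) = 5.62

5.62 dB


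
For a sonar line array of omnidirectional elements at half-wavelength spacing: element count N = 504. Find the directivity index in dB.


DI = 10*log10(504) = 27.02

27.02 dB


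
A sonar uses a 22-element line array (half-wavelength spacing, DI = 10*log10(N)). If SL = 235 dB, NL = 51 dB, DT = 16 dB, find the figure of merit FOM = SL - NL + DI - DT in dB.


Step 1: DI = 10*log10(22) = 13.42 dB
Step 2: FOM = SL - NL + DI - DT = 235 - 51 + 13.42 - 16 = 181.42

181.42 dB


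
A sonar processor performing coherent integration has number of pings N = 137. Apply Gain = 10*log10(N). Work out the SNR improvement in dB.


Gain = 10*log10(137) = 21.37

21.37 dB


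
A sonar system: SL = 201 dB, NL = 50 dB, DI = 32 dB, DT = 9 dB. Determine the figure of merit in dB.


FOM = SL - NL + DI - DT = 201 - 50 + 32 - 9 = 174

174 dB


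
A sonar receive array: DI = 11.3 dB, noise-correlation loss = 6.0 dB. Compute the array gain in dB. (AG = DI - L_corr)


5.3 dB


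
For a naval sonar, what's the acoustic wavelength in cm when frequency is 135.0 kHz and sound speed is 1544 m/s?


lambda = c/f = 1544 / 135000 = 0.0114 m = 1.14 cm

1.14 cm


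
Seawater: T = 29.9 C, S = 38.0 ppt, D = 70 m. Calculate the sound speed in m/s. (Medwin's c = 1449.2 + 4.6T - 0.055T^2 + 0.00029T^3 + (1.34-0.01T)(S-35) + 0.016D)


c = 1449.2 + 4.6*29.9 - 0.055*29.9^2 + 0.00029*29.9^3 + (1.34 - 0.01*29.9)*(38.0 - 35) + 0.016*70 = 1549.56

1549.56 m/s


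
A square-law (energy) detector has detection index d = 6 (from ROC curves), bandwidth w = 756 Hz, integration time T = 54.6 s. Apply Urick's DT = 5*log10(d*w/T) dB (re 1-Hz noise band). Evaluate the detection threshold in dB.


DT = 5*log10(d*w/T) = 5*log10(6 * 756 / 54.6) = 5*log10(83.08) = 9.6

9.6 dB


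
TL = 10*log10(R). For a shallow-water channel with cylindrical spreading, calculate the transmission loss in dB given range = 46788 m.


TL = 10*log10(46788) = 46.7

46.7 dB


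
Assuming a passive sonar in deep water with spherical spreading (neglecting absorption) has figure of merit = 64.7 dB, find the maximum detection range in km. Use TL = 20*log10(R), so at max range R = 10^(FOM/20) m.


1.72 km


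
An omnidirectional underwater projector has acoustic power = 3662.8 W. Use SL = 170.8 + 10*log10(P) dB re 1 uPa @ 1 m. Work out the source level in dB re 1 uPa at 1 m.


206.44 dB


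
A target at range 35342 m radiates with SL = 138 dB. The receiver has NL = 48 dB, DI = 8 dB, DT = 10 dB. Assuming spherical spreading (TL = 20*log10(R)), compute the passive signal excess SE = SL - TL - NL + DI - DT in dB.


-2.97 dB


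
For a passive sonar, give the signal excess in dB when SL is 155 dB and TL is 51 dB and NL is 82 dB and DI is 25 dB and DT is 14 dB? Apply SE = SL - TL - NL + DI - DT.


SE = SL - TL - NL + DI - DT = 155 - 51 - 82 + 25 - 14 = 33

33 dB


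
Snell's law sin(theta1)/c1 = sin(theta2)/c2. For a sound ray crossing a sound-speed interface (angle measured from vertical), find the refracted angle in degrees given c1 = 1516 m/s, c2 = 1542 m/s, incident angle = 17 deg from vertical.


sin(theta2) = (c2/c1)*sin(theta1) = (1542/1516)*sin(17 deg) = 0.29739
theta2 = arcsin(0.29739) = 17.3

17.3 deg
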